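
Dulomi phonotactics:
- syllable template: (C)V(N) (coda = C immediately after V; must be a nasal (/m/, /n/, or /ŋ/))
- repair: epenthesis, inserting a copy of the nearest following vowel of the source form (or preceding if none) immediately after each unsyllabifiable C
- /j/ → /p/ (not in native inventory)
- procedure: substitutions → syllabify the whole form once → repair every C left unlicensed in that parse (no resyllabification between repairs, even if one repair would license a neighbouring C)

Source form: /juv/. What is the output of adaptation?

Substitution: /j/ → /p/, giving /puv/.
Syllabifying with onset maximization leaves /v/ stranded (only a nasal (/m/, /n/, or /ŋ/) is licensed in coda position; onsets are limited to one consonant).
Epenthesis after each stranded consonant: /v/ → /vu/.

puvu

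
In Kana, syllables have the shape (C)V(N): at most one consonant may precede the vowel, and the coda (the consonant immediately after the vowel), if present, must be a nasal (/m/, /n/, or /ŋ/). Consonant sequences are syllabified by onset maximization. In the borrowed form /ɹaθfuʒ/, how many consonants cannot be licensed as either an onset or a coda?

2

The consonants /θ/, /ʒ/ cannot be parsed into a legal (C)V(N) syllable (only a nasal (/m/, /n/, or /ŋ/) is licensed in coda position; onsets are limited to one consonant).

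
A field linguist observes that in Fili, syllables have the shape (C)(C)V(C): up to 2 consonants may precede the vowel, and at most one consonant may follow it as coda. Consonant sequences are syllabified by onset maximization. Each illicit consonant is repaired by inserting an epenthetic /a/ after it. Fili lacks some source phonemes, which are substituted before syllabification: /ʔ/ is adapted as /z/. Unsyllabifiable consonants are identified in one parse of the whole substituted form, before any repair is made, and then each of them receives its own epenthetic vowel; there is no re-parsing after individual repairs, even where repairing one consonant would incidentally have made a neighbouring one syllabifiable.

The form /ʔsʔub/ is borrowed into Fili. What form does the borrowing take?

zaszub

Substitution: /ʔ/ → /z/, giving /zszub/.
Syllabifying with onset maximization leaves /z/ stranded (at most one coda consonant is licensed; onsets may contain at most 2 consonants).
Each unlicensed consonant becomes the onset of a new syllable: /z/ → /za/.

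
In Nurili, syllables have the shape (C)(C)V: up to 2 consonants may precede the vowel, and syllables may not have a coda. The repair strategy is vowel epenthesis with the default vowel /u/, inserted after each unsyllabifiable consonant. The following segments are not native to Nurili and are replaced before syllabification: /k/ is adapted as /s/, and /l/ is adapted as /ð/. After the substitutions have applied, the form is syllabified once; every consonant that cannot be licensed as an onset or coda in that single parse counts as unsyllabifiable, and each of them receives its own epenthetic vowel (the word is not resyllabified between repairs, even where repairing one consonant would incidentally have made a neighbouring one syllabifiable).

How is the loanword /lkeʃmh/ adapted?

ðseʃumuhu

Substitution: /l/ → /ð/, /k/ → /s/, giving /ðseʃmh/.
Under (C)(C)V, the unsyllabifiable consonants are /ʃ/, /m/, /h/ (no codas are permitted; onsets may contain at most 2 consonants).
Inserting the epenthetic vowel yields /ʃ/ → /ʃu/, /m/ → /mu/, /h/ → /hu/.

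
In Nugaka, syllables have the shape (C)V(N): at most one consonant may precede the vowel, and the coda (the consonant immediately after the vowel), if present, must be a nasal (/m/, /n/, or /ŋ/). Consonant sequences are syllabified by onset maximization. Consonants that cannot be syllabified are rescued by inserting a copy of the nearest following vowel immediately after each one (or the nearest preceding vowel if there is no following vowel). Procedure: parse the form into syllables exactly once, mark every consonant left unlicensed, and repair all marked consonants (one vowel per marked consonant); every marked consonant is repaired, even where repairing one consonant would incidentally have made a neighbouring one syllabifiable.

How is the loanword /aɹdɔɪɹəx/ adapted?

aɹɔdɔɪɹəxə

Syllabifying with onset maximization leaves /ɹ/, /x/ stranded (only a nasal (/m/, /n/, or /ŋ/) is licensed in coda position; onsets are limited to one consonant).
Inserting the epenthetic vowel yields /ɹ/ → /ɹɔ/, /x/ → /xə/.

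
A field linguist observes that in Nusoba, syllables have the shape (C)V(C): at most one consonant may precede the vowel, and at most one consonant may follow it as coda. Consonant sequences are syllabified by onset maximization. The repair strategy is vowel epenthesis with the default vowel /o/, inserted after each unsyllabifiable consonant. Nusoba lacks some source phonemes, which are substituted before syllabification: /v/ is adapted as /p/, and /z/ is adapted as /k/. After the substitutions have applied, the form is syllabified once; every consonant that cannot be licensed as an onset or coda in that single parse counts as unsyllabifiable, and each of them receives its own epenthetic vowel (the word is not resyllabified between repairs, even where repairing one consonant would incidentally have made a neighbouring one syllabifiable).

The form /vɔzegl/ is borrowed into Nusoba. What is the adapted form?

pɔkeglo

Substitution: /v/ → /p/, /z/ → /k/, giving /pɔkegl/.
Syllabifying with onset maximization leaves /l/ stranded (at most one coda consonant is licensed; onsets are limited to one consonant).
Epenthesis after each stranded consonant: /l/ → /lo/.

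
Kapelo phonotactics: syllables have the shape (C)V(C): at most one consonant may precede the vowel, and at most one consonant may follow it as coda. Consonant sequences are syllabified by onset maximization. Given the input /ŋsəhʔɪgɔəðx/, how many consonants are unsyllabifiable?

Under (C)V(C), the unsyllabifiable consonants are /ŋ/, /x/ (at most one coda consonant is licensed; onsets are limited to one consonant).

2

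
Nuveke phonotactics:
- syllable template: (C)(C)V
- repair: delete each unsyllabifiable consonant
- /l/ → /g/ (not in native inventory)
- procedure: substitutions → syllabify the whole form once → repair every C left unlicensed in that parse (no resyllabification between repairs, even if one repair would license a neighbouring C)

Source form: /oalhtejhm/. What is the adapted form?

oahte

Substitution: /l/ → /g/, giving /oaghtejhm/.
Under (C)(C)V, the unsyllabifiable consonants are /g/, /j/, /h/, /m/ (no codas are permitted; onsets may contain at most 2 consonants).
Deleting the stranded consonants removes /g/, /j/, /h/, /m/.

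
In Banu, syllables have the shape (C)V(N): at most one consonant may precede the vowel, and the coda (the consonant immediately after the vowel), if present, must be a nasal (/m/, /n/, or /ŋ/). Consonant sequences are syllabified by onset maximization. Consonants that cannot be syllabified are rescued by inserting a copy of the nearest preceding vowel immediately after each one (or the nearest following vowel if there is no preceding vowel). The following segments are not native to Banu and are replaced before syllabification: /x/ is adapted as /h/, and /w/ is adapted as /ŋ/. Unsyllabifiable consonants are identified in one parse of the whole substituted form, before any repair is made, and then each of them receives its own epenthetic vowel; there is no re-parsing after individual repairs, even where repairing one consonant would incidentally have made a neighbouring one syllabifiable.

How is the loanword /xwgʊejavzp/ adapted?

Substitution: /x/ → /h/, /w/ → /ŋ/, giving /hŋgʊejavzp/.
The consonants /h/, /ŋ/, /v/, /z/, /p/ cannot be parsed into a legal (C)V(N) syllable (only a nasal (/m/, /n/, or /ŋ/) is licensed in coda position; onsets are limited to one consonant).
Each unlicensed consonant becomes the onset of a new syllable: /h/ → /hʊ/, /ŋ/ → /ŋʊ/, /v/ → /va/, /z/ → /za/, /p/ → /pa/.

hʊŋʊgʊejavazapa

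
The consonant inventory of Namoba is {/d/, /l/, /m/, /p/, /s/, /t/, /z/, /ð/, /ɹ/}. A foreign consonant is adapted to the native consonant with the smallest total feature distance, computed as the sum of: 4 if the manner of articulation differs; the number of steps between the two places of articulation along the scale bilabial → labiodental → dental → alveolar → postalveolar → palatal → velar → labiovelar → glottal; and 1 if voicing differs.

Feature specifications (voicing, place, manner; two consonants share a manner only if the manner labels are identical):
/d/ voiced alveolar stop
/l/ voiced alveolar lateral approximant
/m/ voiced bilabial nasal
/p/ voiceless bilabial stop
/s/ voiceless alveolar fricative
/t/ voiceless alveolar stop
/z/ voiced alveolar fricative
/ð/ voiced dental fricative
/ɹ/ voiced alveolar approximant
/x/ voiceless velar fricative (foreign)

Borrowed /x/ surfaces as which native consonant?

s

/s/ is closest: same manner (fricative), place distance 3 (velar→alveolar), same voicing; total 3. Next closest is /z/ at distance 4.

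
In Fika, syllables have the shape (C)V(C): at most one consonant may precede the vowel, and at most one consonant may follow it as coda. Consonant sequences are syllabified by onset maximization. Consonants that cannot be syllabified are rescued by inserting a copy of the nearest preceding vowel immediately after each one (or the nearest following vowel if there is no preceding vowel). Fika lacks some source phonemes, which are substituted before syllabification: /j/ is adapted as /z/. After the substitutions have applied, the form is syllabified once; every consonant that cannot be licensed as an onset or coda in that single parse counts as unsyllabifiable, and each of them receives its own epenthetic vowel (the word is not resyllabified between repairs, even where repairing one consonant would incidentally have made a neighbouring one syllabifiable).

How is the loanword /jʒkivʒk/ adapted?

Substitution: /j/ → /z/, giving /zʒkivʒk/.
Syllabifying with onset maximization leaves /z/, /ʒ/, /ʒ/, /k/ stranded (at most one coda consonant is licensed; onsets are limited to one consonant).
Each unlicensed consonant becomes the onset of a new syllable: /z/ → /zi/, /ʒ/ → /ʒi/, /ʒ/ → /ʒi/, /k/ → /ki/.

ziʒikivʒiki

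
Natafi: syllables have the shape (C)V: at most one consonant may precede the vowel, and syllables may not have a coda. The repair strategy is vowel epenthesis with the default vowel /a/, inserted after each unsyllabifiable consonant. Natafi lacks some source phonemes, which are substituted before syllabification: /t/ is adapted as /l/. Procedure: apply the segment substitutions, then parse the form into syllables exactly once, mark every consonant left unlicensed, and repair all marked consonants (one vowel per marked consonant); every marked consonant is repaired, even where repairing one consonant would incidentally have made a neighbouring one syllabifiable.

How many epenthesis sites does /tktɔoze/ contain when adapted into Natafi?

After substitution the input is /lklɔoze/.
The unsyllabifiable consonants are /l/, /k/; each receives one epenthetic vowel.

2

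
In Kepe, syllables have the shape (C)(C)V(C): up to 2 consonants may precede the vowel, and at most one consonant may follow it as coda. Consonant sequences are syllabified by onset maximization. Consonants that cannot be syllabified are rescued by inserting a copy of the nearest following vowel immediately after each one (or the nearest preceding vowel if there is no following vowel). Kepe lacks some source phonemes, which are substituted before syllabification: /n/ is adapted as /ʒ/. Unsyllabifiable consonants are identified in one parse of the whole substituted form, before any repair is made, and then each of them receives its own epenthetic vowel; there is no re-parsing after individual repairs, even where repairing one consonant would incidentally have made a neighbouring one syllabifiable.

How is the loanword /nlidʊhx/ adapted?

ʒlidʊhxʊ

Substitution: /n/ → /ʒ/, giving /ʒlidʊhx/.
Under (C)(C)V(C), the unsyllabifiable consonants are /x/ (at most one coda consonant is licensed; onsets may contain at most 2 consonants).
Inserting the epenthetic vowel yields /x/ → /xʊ/.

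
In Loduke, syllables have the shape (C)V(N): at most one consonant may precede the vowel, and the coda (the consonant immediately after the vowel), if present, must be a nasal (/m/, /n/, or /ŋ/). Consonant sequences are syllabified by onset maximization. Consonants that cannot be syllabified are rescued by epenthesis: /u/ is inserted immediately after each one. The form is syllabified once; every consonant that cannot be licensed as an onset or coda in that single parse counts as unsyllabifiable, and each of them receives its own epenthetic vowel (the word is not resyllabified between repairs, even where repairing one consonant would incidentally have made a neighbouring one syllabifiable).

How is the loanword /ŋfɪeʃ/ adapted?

ŋufɪeʃu

Syllabifying with onset maximization leaves /ŋ/, /ʃ/ stranded (only a nasal (/m/, /n/, or /ŋ/) is licensed in coda position; onsets are limited to one consonant).
Inserting the epenthetic vowel yields /ŋ/ → /ŋu/, /ʃ/ → /ʃu/.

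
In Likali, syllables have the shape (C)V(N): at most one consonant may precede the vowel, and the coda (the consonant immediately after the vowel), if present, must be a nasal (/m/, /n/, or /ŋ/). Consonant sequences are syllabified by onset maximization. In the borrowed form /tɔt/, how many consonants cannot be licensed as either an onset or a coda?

Syllabifying with onset maximization leaves /t/ stranded (only a nasal (/m/, /n/, or /ŋ/) is licensed in coda position; onsets are limited to one consonant).

1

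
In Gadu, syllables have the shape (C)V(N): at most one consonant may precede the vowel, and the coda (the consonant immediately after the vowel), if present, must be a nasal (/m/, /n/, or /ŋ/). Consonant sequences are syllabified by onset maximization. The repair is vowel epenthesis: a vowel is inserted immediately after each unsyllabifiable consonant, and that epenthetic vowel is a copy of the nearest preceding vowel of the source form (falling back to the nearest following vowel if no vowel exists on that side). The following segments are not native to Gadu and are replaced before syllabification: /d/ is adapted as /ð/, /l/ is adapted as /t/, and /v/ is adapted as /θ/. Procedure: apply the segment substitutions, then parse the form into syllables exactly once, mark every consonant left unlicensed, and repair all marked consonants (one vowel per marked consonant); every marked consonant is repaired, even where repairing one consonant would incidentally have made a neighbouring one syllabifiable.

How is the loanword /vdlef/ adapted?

θeðetefe

Substitution: /v/ → /θ/, /d/ → /ð/, /l/ → /t/, giving /θðtef/.
Under (C)V(N), the unsyllabifiable consonants are /θ/, /ð/, /f/ (only a nasal (/m/, /n/, or /ŋ/) is licensed in coda position; onsets are limited to one consonant).
Epenthesis after each stranded consonant: /θ/ → /θe/, /ð/ → /ðe/, /f/ → /fe/.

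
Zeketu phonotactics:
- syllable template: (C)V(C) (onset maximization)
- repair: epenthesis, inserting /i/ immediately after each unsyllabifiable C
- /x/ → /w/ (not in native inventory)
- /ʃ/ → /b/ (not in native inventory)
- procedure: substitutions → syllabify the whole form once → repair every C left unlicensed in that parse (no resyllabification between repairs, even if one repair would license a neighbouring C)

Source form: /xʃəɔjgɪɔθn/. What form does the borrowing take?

wibəɔjgɪɔθni

Substitution: /x/ → /w/, /ʃ/ → /b/, giving /wbəɔjgɪɔθn/.
The consonants /w/, /n/ cannot be parsed into a legal (C)V(C) syllable (at most one coda consonant is licensed; onsets are limited to one consonant).
Each unlicensed consonant becomes the onset of a new syllable: /w/ → /wi/, /n/ → /ni/.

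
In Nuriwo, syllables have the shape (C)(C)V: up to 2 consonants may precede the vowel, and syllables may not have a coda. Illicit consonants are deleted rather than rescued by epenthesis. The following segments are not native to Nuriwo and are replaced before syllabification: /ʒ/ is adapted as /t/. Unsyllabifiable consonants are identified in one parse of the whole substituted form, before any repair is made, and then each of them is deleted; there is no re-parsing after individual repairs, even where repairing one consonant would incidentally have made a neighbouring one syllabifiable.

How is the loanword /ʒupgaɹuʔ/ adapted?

tupgaɹu

Substitution: /ʒ/ → /t/, giving /tupgaɹuʔ/.
The consonants /ʔ/ cannot be parsed into a legal (C)(C)V syllable (no codas are permitted; onsets may contain at most 2 consonants).
Deleting the stranded consonants removes /ʔ/.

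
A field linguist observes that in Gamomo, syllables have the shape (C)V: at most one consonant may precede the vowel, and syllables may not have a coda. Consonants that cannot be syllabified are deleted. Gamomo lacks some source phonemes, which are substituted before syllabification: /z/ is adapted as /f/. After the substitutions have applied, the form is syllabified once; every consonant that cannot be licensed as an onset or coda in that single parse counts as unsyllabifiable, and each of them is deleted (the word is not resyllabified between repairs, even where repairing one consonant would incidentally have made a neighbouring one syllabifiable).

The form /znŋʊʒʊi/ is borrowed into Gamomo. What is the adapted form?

ŋʊʒʊi

Substitution: /z/ → /f/, giving /fnŋʊʒʊi/.
Syllabifying with onset maximization leaves /f/, /n/ stranded (no codas are permitted; onsets are limited to one consonant).
Deletion applies to /f/, /n/.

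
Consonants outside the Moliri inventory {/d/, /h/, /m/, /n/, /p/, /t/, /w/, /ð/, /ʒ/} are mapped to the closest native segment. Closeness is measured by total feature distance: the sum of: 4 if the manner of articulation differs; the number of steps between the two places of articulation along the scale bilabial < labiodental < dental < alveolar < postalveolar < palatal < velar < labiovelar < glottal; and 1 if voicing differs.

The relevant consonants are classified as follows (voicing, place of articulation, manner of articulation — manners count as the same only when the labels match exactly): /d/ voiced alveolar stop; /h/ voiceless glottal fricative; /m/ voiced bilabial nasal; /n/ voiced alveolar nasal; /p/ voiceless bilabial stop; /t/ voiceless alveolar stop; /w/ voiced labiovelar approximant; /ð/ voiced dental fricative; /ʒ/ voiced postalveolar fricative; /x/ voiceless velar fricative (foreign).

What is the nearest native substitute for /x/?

/h/ is closest: same manner (fricative), place distance 2 (velar→glottal), same voicing; total 2. Next closest is /ʒ/ at distance 3.

h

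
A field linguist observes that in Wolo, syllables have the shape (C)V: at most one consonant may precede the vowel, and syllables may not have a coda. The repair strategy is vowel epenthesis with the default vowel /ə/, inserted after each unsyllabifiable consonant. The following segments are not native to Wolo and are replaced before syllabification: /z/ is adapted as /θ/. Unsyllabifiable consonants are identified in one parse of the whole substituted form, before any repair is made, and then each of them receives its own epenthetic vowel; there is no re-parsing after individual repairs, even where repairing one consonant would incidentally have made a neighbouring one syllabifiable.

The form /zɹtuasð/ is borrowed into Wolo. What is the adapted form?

Substitution: /z/ → /θ/, giving /θɹtuasð/.
Under (C)V, the unsyllabifiable consonants are /θ/, /ɹ/, /s/, /ð/ (no codas are permitted; onsets are limited to one consonant).
Inserting the epenthetic vowel yields /θ/ → /θə/, /ɹ/ → /ɹə/, /s/ → /sə/, /ð/ → /ðə/.

θəɹətuasəðə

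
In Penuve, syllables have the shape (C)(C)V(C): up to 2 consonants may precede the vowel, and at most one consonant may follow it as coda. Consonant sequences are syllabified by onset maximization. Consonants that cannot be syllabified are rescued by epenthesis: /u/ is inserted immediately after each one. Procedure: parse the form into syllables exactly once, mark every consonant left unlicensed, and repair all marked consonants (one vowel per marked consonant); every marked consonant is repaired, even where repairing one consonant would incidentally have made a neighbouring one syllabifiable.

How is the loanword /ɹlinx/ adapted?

ɹlinxu

Syllabifying with onset maximization leaves /x/ stranded (at most one coda consonant is licensed; onsets may contain at most 2 consonants).
Each unlicensed consonant becomes the onset of a new syllable: /x/ → /xu/.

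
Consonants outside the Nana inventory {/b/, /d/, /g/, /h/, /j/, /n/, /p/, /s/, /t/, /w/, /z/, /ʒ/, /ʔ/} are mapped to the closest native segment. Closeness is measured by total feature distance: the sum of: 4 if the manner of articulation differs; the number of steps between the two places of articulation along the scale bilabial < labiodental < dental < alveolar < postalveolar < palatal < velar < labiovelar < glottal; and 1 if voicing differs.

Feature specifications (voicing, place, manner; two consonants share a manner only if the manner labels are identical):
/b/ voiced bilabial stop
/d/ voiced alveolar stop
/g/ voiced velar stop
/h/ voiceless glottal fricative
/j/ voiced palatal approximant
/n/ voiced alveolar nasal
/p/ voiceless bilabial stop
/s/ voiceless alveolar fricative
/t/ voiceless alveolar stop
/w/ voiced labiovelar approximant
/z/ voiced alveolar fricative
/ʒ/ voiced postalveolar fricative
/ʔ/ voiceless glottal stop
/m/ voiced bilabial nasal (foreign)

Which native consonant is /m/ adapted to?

n

/n/ is closest: same manner (nasal), place distance 3 (bilabial→alveolar), same voicing; total 3. Next closest is /b/ at distance 4.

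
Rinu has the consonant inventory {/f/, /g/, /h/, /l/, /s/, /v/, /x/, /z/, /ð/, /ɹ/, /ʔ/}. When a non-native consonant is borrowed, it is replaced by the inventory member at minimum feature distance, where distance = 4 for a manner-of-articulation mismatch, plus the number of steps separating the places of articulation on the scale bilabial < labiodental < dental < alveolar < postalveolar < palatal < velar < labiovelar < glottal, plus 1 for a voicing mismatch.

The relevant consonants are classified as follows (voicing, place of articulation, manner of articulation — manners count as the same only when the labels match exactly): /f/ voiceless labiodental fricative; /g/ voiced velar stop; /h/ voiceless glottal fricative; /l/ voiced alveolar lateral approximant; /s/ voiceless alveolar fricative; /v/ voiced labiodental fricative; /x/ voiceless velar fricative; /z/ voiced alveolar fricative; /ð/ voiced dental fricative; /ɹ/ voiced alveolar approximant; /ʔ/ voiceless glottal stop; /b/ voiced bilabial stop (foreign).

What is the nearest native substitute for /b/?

/v/ is closest: manner differs (stop→fricative, +4), place distance 1 (bilabial→labiodental), same voicing; total 5. Next closest is /f/ at distance 6.

v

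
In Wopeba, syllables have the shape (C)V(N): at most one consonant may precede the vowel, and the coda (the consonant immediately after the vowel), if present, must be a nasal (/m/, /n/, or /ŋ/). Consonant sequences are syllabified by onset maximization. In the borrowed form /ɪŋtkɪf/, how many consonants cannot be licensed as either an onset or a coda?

2

Under (C)V(N), the unsyllabifiable consonants are /t/, /f/ (only a nasal (/m/, /n/, or /ŋ/) is licensed in coda position; onsets are limited to one consonant).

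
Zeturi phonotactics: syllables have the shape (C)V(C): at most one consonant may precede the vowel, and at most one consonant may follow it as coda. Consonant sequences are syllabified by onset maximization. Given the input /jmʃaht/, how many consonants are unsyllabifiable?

The consonants /j/, /m/, /t/ cannot be parsed into a legal (C)V(C) syllable (at most one coda consonant is licensed; onsets are limited to one consonant).

3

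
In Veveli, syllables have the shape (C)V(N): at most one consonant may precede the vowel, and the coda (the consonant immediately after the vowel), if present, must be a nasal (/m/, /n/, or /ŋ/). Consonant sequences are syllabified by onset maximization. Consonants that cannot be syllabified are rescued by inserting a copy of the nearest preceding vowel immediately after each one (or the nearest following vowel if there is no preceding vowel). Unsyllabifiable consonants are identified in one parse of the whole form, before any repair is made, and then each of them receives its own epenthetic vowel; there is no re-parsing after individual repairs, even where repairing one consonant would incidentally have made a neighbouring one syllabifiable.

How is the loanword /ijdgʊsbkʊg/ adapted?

Syllabifying with onset maximization leaves /j/, /d/, /s/, /b/, /g/ stranded (only a nasal (/m/, /n/, or /ŋ/) is licensed in coda position; onsets are limited to one consonant).
Inserting the epenthetic vowel yields /j/ → /ji/, /d/ → /di/, /s/ → /sʊ/, /b/ → /bʊ/, /g/ → /gʊ/.

ijidigʊsʊbʊkʊgʊ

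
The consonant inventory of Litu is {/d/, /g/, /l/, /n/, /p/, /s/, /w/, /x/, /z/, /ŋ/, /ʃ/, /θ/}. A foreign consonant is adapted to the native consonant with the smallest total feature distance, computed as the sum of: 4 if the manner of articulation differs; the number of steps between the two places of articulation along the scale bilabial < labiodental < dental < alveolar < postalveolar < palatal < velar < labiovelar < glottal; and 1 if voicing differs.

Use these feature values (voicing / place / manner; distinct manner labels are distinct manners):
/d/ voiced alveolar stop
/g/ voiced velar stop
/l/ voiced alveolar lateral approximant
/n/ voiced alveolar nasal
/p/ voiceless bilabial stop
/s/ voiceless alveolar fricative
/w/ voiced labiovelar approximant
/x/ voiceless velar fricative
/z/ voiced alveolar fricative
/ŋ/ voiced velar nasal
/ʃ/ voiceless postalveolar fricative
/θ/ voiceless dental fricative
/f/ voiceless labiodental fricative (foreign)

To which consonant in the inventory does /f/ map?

/θ/ is closest: same manner (fricative), place distance 1 (labiodental→dental), same voicing; total 1. Next closest is /s/ at distance 2.

θ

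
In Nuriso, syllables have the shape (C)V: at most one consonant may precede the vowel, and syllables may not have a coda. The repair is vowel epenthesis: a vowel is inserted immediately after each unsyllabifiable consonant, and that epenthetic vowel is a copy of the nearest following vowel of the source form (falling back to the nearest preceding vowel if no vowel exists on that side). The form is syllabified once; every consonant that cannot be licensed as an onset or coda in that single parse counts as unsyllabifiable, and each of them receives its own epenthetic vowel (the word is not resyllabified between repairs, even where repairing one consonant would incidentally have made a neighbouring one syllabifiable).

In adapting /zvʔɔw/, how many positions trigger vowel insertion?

3

The unsyllabifiable consonants are /z/, /v/, /w/; each receives one epenthetic vowel.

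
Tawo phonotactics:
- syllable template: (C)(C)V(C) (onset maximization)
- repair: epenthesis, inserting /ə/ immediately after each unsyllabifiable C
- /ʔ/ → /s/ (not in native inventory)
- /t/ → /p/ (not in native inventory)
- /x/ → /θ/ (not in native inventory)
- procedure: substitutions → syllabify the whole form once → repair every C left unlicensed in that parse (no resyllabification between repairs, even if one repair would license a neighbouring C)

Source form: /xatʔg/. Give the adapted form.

Substitution: /x/ → /θ/, /t/ → /p/, /ʔ/ → /s/, giving /θapsg/.
Under (C)(C)V(C), the unsyllabifiable consonants are /s/, /g/ (at most one coda consonant is licensed; onsets may contain at most 2 consonants).
Inserting the epenthetic vowel yields /s/ → /sə/, /g/ → /gə/.

θapsəgə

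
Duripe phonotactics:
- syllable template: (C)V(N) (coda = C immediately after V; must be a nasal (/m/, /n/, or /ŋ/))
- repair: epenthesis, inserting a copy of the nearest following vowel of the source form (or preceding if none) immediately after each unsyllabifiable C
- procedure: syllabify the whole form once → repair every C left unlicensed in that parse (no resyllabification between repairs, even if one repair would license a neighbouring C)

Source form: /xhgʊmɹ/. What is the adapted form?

xʊhʊgʊmɹʊ

The consonants /x/, /h/, /ɹ/ cannot be parsed into a legal (C)V(N) syllable (only a nasal (/m/, /n/, or /ŋ/) is licensed in coda position; onsets are limited to one consonant).
Epenthesis after each stranded consonant: /x/ → /xʊ/, /h/ → /hʊ/, /ɹ/ → /ɹʊ/.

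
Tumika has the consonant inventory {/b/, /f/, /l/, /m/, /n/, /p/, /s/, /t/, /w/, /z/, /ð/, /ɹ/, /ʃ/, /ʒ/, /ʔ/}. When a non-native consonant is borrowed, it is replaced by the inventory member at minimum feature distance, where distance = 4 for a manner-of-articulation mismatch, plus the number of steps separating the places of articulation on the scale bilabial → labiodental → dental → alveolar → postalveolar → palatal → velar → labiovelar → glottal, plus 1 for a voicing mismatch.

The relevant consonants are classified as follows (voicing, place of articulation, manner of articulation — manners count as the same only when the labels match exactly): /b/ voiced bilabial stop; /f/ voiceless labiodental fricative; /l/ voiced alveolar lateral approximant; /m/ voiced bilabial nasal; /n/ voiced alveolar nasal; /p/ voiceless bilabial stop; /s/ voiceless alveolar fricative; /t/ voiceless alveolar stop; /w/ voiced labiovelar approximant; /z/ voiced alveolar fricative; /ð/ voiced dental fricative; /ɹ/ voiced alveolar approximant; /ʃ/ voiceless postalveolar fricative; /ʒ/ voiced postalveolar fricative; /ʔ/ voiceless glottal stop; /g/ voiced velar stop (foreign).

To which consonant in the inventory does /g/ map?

ʔ

/ʔ/ is closest: same manner (stop), place distance 2 (velar→glottal), voicing differs (+1); total 3. Next closest is /t/ at distance 4.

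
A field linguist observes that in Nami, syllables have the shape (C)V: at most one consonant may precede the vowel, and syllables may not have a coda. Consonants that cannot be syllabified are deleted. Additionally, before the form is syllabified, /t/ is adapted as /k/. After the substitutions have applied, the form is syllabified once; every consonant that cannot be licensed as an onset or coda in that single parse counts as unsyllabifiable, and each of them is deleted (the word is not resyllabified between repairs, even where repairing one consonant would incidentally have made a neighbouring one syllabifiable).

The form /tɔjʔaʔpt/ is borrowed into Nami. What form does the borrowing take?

Substitution: /t/ → /k/, giving /kɔjʔaʔpk/.
Syllabifying with onset maximization leaves /j/, /ʔ/, /p/, /k/ stranded (no codas are permitted; onsets are limited to one consonant).
Each unlicensed consonant is deleted: /j/, /ʔ/, /p/, /k/.

kɔʔa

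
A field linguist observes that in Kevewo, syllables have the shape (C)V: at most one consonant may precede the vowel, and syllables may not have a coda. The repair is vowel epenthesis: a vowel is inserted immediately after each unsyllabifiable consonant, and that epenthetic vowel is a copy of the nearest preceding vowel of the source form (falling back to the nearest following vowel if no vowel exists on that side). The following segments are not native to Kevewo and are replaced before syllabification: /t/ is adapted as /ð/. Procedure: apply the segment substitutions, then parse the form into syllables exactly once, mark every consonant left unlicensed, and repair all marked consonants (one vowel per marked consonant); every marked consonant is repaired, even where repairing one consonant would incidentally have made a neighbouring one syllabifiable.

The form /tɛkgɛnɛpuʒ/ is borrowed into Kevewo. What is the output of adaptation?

Substitution: /t/ → /ð/, giving /ðɛkgɛnɛpuʒ/.
The consonants /k/, /ʒ/ cannot be parsed into a legal (C)V syllable (no codas are permitted; onsets are limited to one consonant).
Each unlicensed consonant becomes the onset of a new syllable: /k/ → /kɛ/, /ʒ/ → /ʒu/.

ðɛkɛgɛnɛpuʒu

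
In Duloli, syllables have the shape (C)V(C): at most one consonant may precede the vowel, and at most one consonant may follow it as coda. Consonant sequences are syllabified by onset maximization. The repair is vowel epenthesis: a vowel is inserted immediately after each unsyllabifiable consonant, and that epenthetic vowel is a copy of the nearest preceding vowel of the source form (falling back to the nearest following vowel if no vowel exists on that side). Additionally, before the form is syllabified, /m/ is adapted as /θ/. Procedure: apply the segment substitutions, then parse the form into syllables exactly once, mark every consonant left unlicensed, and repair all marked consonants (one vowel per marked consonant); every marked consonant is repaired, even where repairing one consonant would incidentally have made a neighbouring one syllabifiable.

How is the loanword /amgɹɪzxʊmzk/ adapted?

aθgaɹɪzxʊθzʊkʊ

Substitution: /m/ → /θ/, giving /aθgɹɪzxʊθzk/.
The consonants /g/, /z/, /k/ cannot be parsed into a legal (C)V(C) syllable (at most one coda consonant is licensed; onsets are limited to one consonant).
Inserting the epenthetic vowel yields /g/ → /ga/, /z/ → /zʊ/, /k/ → /kʊ/.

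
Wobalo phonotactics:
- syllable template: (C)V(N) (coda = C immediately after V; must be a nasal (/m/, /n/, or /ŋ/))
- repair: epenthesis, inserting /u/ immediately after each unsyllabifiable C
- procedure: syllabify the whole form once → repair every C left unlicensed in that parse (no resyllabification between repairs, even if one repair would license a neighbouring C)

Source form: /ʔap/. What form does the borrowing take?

The consonants /p/ cannot be parsed into a legal (C)V(N) syllable (only a nasal (/m/, /n/, or /ŋ/) is licensed in coda position; onsets are limited to one consonant).
Each unlicensed consonant becomes the onset of a new syllable: /p/ → /pu/.

ʔapu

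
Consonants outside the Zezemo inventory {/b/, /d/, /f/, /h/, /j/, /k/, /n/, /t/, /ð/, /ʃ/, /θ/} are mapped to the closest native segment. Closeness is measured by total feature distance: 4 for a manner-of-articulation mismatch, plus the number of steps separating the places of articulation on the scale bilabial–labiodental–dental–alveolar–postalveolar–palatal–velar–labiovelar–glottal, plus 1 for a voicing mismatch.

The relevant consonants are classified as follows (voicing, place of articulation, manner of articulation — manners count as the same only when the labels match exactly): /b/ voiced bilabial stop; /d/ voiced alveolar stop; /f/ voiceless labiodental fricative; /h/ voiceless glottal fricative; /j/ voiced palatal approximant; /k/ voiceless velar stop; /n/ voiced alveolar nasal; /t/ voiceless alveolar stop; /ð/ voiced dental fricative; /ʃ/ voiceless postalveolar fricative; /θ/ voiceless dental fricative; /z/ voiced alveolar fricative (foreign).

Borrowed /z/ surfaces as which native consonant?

ð

/ð/ is closest: same manner (fricative), place distance 1 (alveolar→dental), same voicing; total 1. Next closest is /ʃ/ at distance 2.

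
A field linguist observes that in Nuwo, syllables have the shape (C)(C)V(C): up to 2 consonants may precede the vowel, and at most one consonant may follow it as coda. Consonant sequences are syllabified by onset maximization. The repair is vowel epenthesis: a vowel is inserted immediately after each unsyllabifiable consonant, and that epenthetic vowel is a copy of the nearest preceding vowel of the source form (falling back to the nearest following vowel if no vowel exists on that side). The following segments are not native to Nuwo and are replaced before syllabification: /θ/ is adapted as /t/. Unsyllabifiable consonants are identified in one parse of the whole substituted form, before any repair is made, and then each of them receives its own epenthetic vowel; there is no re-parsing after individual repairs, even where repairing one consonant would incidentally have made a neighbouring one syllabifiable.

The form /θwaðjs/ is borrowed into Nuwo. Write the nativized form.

Substitution: /θ/ → /t/, giving /twaðjs/.
Syllabifying with onset maximization leaves /j/, /s/ stranded (at most one coda consonant is licensed; onsets may contain at most 2 consonants).
Inserting the epenthetic vowel yields /j/ → /ja/, /s/ → /sa/.

twaðjasa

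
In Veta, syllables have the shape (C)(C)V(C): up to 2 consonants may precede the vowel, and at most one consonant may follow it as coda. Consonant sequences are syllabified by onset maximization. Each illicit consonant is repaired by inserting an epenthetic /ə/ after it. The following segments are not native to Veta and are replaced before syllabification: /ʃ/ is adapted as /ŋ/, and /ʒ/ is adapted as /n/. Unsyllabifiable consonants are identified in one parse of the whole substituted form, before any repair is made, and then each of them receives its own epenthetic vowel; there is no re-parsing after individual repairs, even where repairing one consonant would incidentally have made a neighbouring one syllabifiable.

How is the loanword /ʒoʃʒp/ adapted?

Substitution: /ʒ/ → /n/, /ʃ/ → /ŋ/, giving /noŋnp/.
The consonants /n/, /p/ cannot be parsed into a legal (C)(C)V(C) syllable (at most one coda consonant is licensed; onsets may contain at most 2 consonants).
Each unlicensed consonant becomes the onset of a new syllable: /n/ → /nə/, /p/ → /pə/.

noŋnəpə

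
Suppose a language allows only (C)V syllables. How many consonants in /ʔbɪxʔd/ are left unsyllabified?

4

Syllabifying with onset maximization leaves /ʔ/, /x/, /ʔ/, /d/ stranded (no codas are permitted; onsets are limited to one consonant).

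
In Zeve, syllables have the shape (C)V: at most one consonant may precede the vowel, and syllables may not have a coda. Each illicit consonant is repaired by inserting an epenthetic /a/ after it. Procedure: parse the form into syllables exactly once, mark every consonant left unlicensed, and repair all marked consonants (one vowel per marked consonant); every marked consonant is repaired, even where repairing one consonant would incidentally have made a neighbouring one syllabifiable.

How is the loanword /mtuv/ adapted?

matuva

Syllabifying with onset maximization leaves /m/, /v/ stranded (no codas are permitted; onsets are limited to one consonant).
Each unlicensed consonant becomes the onset of a new syllable: /m/ → /ma/, /v/ → /va/.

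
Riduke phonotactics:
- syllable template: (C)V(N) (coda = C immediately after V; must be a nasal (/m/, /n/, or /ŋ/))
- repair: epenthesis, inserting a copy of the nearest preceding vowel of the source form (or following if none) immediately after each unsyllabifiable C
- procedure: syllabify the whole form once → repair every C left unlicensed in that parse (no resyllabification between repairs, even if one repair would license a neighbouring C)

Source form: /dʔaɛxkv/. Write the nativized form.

daʔaɛxɛkɛvɛ

The consonants /d/, /x/, /k/, /v/ cannot be parsed into a legal (C)V(N) syllable (only a nasal (/m/, /n/, or /ŋ/) is licensed in coda position; onsets are limited to one consonant).
Inserting the epenthetic vowel yields /d/ → /da/, /x/ → /xɛ/, /k/ → /kɛ/, /v/ → /vɛ/.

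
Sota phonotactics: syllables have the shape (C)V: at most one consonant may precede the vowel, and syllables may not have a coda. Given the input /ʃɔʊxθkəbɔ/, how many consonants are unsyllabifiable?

Syllabifying with onset maximization leaves /x/, /θ/ stranded (no codas are permitted; onsets are limited to one consonant).

2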